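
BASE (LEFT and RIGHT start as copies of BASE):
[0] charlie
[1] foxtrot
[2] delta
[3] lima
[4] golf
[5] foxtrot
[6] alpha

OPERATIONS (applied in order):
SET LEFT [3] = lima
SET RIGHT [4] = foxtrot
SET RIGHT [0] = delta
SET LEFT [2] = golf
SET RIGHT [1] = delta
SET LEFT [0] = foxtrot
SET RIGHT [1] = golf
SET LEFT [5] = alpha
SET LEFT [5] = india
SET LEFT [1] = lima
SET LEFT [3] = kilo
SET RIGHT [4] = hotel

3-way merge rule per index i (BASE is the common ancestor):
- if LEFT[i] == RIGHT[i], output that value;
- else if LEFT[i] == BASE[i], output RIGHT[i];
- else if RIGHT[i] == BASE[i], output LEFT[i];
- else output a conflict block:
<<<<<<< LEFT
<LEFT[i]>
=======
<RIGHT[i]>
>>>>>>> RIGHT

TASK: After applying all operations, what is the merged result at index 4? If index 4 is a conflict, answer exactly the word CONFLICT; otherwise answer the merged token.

Answer: hotel

Derivation:
Final LEFT:  [foxtrot, lima, golf, kilo, golf, india, alpha]
Final RIGHT: [delta, golf, delta, lima, hotel, foxtrot, alpha]
i=0: BASE=charlie L=foxtrot R=delta all differ -> CONFLICT
i=1: BASE=foxtrot L=lima R=golf all differ -> CONFLICT
i=2: L=golf, R=delta=BASE -> take LEFT -> golf
i=3: L=kilo, R=lima=BASE -> take LEFT -> kilo
i=4: L=golf=BASE, R=hotel -> take RIGHT -> hotel
i=5: L=india, R=foxtrot=BASE -> take LEFT -> india
i=6: L=alpha R=alpha -> agree -> alpha
Index 4 -> hotel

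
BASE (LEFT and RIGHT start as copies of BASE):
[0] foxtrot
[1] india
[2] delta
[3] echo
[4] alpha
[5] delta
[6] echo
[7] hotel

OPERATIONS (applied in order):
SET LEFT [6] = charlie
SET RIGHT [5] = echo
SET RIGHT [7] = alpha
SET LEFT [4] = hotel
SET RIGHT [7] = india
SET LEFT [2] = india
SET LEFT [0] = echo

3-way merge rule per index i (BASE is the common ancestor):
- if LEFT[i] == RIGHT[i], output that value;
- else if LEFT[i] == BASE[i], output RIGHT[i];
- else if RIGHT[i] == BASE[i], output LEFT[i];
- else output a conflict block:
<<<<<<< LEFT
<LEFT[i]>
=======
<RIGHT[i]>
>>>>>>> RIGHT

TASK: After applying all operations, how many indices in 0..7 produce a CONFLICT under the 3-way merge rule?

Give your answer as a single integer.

Answer: 0

Derivation:
Final LEFT:  [echo, india, india, echo, hotel, delta, charlie, hotel]
Final RIGHT: [foxtrot, india, delta, echo, alpha, echo, echo, india]
i=0: L=echo, R=foxtrot=BASE -> take LEFT -> echo
i=1: L=india R=india -> agree -> india
i=2: L=india, R=delta=BASE -> take LEFT -> india
i=3: L=echo R=echo -> agree -> echo
i=4: L=hotel, R=alpha=BASE -> take LEFT -> hotel
i=5: L=delta=BASE, R=echo -> take RIGHT -> echo
i=6: L=charlie, R=echo=BASE -> take LEFT -> charlie
i=7: L=hotel=BASE, R=india -> take RIGHT -> india
Conflict count: 0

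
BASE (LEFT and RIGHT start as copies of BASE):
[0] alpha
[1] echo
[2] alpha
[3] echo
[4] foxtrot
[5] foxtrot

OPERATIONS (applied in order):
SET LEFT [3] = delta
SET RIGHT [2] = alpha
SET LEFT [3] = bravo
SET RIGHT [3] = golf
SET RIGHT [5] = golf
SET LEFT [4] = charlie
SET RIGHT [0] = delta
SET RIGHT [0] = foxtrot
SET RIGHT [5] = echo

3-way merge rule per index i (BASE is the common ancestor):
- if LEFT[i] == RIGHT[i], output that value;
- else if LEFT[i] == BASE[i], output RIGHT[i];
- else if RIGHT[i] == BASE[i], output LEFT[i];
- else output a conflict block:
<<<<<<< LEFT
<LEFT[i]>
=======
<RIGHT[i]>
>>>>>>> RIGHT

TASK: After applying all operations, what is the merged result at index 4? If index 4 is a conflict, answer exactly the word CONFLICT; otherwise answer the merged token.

Answer: charlie

Derivation:
Final LEFT:  [alpha, echo, alpha, bravo, charlie, foxtrot]
Final RIGHT: [foxtrot, echo, alpha, golf, foxtrot, echo]
i=0: L=alpha=BASE, R=foxtrot -> take RIGHT -> foxtrot
i=1: L=echo R=echo -> agree -> echo
i=2: L=alpha R=alpha -> agree -> alpha
i=3: BASE=echo L=bravo R=golf all differ -> CONFLICT
i=4: L=charlie, R=foxtrot=BASE -> take LEFT -> charlie
i=5: L=foxtrot=BASE, R=echo -> take RIGHT -> echo
Index 4 -> charlie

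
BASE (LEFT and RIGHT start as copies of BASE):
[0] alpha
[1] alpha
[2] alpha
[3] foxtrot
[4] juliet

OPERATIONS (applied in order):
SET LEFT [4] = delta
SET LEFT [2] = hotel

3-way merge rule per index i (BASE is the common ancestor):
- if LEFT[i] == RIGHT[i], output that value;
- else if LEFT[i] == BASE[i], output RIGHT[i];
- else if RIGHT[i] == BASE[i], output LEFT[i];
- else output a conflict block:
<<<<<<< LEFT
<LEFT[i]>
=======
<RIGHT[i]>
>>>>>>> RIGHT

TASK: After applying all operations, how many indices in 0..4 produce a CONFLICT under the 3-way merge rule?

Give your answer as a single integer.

Answer: 0

Derivation:
Final LEFT:  [alpha, alpha, hotel, foxtrot, delta]
Final RIGHT: [alpha, alpha, alpha, foxtrot, juliet]
i=0: L=alpha R=alpha -> agree -> alpha
i=1: L=alpha R=alpha -> agree -> alpha
i=2: L=hotel, R=alpha=BASE -> take LEFT -> hotel
i=3: L=foxtrot R=foxtrot -> agree -> foxtrot
i=4: L=delta, R=juliet=BASE -> take LEFT -> delta
Conflict count: 0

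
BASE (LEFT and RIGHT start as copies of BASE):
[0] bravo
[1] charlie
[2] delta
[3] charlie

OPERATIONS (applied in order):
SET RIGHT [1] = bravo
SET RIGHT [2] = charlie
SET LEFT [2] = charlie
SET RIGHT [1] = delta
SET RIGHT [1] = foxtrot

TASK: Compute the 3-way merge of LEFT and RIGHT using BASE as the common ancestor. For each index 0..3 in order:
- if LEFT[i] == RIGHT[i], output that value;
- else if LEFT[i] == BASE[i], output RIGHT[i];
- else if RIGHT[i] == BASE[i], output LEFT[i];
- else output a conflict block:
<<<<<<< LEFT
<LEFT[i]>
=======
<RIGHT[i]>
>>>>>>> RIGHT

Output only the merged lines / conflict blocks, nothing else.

Final LEFT:  [bravo, charlie, charlie, charlie]
Final RIGHT: [bravo, foxtrot, charlie, charlie]
i=0: L=bravo R=bravo -> agree -> bravo
i=1: L=charlie=BASE, R=foxtrot -> take RIGHT -> foxtrot
i=2: L=charlie R=charlie -> agree -> charlie
i=3: L=charlie R=charlie -> agree -> charlie

Answer: bravo
foxtrot
charlie
charlie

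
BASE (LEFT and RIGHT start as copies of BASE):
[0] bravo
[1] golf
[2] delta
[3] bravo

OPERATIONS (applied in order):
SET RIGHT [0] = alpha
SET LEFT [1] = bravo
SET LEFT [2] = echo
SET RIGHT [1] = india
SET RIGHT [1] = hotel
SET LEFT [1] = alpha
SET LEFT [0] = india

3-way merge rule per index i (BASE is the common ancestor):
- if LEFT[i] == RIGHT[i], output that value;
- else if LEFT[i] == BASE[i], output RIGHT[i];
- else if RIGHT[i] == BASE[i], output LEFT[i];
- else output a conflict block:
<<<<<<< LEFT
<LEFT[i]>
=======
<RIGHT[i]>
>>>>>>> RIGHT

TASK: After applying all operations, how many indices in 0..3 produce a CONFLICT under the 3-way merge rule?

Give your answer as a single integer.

Final LEFT:  [india, alpha, echo, bravo]
Final RIGHT: [alpha, hotel, delta, bravo]
i=0: BASE=bravo L=india R=alpha all differ -> CONFLICT
i=1: BASE=golf L=alpha R=hotel all differ -> CONFLICT
i=2: L=echo, R=delta=BASE -> take LEFT -> echo
i=3: L=bravo R=bravo -> agree -> bravo
Conflict count: 2

Answer: 2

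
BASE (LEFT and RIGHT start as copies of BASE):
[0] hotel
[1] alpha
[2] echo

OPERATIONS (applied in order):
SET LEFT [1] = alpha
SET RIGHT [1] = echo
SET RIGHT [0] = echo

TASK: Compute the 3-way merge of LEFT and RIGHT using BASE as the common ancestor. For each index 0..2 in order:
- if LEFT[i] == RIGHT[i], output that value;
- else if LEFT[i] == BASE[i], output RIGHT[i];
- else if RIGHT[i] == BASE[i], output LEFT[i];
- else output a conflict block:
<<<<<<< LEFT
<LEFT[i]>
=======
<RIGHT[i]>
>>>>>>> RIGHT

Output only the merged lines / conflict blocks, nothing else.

Final LEFT:  [hotel, alpha, echo]
Final RIGHT: [echo, echo, echo]
i=0: L=hotel=BASE, R=echo -> take RIGHT -> echo
i=1: L=alpha=BASE, R=echo -> take RIGHT -> echo
i=2: L=echo R=echo -> agree -> echo

Answer: echo
echo
echo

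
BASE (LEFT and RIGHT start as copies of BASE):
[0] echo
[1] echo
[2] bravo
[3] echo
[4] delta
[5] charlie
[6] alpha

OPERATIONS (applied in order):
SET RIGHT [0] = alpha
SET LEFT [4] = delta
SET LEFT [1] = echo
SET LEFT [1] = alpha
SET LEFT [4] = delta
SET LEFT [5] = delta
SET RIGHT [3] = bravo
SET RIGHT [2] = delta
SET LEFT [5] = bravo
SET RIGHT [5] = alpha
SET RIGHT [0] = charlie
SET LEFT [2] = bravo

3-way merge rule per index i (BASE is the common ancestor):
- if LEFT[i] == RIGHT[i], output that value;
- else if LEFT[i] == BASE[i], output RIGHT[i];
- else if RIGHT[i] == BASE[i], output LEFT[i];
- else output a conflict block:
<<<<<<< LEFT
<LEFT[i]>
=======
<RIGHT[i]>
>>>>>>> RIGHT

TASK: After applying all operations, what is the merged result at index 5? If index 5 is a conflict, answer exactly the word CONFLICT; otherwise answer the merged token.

Answer: CONFLICT

Derivation:
Final LEFT:  [echo, alpha, bravo, echo, delta, bravo, alpha]
Final RIGHT: [charlie, echo, delta, bravo, delta, alpha, alpha]
i=0: L=echo=BASE, R=charlie -> take RIGHT -> charlie
i=1: L=alpha, R=echo=BASE -> take LEFT -> alpha
i=2: L=bravo=BASE, R=delta -> take RIGHT -> delta
i=3: L=echo=BASE, R=bravo -> take RIGHT -> bravo
i=4: L=delta R=delta -> agree -> delta
i=5: BASE=charlie L=bravo R=alpha all differ -> CONFLICT
i=6: L=alpha R=alpha -> agree -> alpha
Index 5 -> CONFLICT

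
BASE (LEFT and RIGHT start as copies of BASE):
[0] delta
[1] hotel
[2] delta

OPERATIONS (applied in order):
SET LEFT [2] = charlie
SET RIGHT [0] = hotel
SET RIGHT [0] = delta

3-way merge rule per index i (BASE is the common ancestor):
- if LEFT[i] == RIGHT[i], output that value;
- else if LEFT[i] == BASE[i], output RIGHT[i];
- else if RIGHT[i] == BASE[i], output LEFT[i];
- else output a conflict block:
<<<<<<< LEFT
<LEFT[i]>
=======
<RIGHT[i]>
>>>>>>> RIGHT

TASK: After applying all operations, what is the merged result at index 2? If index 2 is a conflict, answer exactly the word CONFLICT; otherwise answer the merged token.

Final LEFT:  [delta, hotel, charlie]
Final RIGHT: [delta, hotel, delta]
i=0: L=delta R=delta -> agree -> delta
i=1: L=hotel R=hotel -> agree -> hotel
i=2: L=charlie, R=delta=BASE -> take LEFT -> charlie
Index 2 -> charlie

Answer: charlie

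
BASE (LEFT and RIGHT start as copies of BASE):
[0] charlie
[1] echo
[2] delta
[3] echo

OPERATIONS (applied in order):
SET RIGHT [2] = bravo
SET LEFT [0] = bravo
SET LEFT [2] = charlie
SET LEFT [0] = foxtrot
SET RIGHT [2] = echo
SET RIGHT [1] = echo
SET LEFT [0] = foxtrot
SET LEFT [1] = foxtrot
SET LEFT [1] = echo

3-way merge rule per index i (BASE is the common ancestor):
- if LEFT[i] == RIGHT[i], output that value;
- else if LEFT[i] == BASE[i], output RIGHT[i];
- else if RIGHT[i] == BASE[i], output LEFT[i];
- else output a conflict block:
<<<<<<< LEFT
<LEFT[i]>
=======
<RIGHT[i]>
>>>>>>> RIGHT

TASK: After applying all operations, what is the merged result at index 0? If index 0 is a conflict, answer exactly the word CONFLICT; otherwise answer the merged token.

Answer: foxtrot

Derivation:
Final LEFT:  [foxtrot, echo, charlie, echo]
Final RIGHT: [charlie, echo, echo, echo]
i=0: L=foxtrot, R=charlie=BASE -> take LEFT -> foxtrot
i=1: L=echo R=echo -> agree -> echo
i=2: BASE=delta L=charlie R=echo all differ -> CONFLICT
i=3: L=echo R=echo -> agree -> echo
Index 0 -> foxtrot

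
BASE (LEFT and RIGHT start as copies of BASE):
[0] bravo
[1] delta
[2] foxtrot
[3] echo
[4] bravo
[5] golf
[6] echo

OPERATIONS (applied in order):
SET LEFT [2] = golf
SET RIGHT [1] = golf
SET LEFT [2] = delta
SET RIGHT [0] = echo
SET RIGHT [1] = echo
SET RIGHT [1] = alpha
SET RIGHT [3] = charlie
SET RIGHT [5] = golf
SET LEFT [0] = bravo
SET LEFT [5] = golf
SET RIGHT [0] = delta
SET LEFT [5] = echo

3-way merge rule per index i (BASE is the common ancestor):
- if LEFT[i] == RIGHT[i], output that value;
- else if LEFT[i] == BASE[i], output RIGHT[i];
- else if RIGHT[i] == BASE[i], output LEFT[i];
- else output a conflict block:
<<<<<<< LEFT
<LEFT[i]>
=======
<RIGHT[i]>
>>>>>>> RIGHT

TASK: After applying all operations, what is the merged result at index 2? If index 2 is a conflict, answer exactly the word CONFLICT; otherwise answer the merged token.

Answer: delta

Derivation:
Final LEFT:  [bravo, delta, delta, echo, bravo, echo, echo]
Final RIGHT: [delta, alpha, foxtrot, charlie, bravo, golf, echo]
i=0: L=bravo=BASE, R=delta -> take RIGHT -> delta
i=1: L=delta=BASE, R=alpha -> take RIGHT -> alpha
i=2: L=delta, R=foxtrot=BASE -> take LEFT -> delta
i=3: L=echo=BASE, R=charlie -> take RIGHT -> charlie
i=4: L=bravo R=bravo -> agree -> bravo
i=5: L=echo, R=golf=BASE -> take LEFT -> echo
i=6: L=echo R=echo -> agree -> echo
Index 2 -> delta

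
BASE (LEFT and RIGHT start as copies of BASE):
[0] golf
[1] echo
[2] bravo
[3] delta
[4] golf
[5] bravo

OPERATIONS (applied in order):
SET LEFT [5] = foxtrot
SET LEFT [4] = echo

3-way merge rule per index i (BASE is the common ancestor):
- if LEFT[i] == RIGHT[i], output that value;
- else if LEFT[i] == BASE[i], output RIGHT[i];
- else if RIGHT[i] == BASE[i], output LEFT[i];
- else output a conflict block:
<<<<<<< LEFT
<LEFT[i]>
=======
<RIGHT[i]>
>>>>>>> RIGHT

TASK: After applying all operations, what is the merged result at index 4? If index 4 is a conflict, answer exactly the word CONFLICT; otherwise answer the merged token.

Final LEFT:  [golf, echo, bravo, delta, echo, foxtrot]
Final RIGHT: [golf, echo, bravo, delta, golf, bravo]
i=0: L=golf R=golf -> agree -> golf
i=1: L=echo R=echo -> agree -> echo
i=2: L=bravo R=bravo -> agree -> bravo
i=3: L=delta R=delta -> agree -> delta
i=4: L=echo, R=golf=BASE -> take LEFT -> echo
i=5: L=foxtrot, R=bravo=BASE -> take LEFT -> foxtrot
Index 4 -> echo

Answer: echo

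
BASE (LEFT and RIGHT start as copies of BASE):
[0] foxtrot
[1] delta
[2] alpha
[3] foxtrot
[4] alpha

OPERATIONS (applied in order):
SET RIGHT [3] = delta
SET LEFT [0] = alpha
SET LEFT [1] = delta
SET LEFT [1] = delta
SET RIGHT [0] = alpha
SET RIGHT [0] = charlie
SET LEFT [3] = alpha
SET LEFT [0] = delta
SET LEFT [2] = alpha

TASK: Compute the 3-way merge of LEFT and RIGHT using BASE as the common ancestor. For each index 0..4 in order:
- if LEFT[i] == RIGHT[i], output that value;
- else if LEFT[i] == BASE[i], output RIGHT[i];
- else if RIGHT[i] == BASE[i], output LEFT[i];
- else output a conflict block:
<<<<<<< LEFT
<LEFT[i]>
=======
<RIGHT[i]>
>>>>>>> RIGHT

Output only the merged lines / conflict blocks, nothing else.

Answer: <<<<<<< LEFT
delta
=======
charlie
>>>>>>> RIGHT
delta
alpha
<<<<<<< LEFT
alpha
=======
delta
>>>>>>> RIGHT
alpha

Derivation:
Final LEFT:  [delta, delta, alpha, alpha, alpha]
Final RIGHT: [charlie, delta, alpha, delta, alpha]
i=0: BASE=foxtrot L=delta R=charlie all differ -> CONFLICT
i=1: L=delta R=delta -> agree -> delta
i=2: L=alpha R=alpha -> agree -> alpha
i=3: BASE=foxtrot L=alpha R=delta all differ -> CONFLICT
i=4: L=alpha R=alpha -> agree -> alpha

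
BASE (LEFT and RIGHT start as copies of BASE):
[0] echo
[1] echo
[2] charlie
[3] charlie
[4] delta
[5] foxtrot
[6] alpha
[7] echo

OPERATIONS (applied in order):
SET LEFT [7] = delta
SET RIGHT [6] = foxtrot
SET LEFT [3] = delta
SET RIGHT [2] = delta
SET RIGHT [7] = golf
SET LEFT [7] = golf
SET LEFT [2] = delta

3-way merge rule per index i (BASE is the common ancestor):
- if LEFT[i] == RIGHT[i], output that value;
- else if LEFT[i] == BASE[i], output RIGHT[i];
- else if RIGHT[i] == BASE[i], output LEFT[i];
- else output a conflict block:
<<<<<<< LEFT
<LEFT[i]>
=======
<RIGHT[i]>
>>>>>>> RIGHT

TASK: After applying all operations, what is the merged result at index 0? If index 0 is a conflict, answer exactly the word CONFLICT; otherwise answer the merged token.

Answer: echo

Derivation:
Final LEFT:  [echo, echo, delta, delta, delta, foxtrot, alpha, golf]
Final RIGHT: [echo, echo, delta, charlie, delta, foxtrot, foxtrot, golf]
i=0: L=echo R=echo -> agree -> echo
i=1: L=echo R=echo -> agree -> echo
i=2: L=delta R=delta -> agree -> delta
i=3: L=delta, R=charlie=BASE -> take LEFT -> delta
i=4: L=delta R=delta -> agree -> delta
i=5: L=foxtrot R=foxtrot -> agree -> foxtrot
i=6: L=alpha=BASE, R=foxtrot -> take RIGHT -> foxtrot
i=7: L=golf R=golf -> agree -> golf
Index 0 -> echo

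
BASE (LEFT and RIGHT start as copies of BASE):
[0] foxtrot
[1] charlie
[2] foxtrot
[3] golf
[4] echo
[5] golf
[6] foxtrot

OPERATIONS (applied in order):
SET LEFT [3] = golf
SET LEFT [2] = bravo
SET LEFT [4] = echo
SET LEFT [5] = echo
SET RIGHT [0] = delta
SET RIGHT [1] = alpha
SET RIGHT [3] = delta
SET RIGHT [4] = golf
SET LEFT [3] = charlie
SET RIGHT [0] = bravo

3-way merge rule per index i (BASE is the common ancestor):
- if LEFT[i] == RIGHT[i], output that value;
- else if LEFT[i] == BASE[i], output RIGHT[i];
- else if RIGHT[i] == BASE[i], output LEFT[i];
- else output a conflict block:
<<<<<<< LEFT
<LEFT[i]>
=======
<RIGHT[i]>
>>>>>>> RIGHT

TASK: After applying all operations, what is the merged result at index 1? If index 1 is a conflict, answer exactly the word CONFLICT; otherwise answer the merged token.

Answer: alpha

Derivation:
Final LEFT:  [foxtrot, charlie, bravo, charlie, echo, echo, foxtrot]
Final RIGHT: [bravo, alpha, foxtrot, delta, golf, golf, foxtrot]
i=0: L=foxtrot=BASE, R=bravo -> take RIGHT -> bravo
i=1: L=charlie=BASE, R=alpha -> take RIGHT -> alpha
i=2: L=bravo, R=foxtrot=BASE -> take LEFT -> bravo
i=3: BASE=golf L=charlie R=delta all differ -> CONFLICT
i=4: L=echo=BASE, R=golf -> take RIGHT -> golf
i=5: L=echo, R=golf=BASE -> take LEFT -> echo
i=6: L=foxtrot R=foxtrot -> agree -> foxtrot
Index 1 -> alpha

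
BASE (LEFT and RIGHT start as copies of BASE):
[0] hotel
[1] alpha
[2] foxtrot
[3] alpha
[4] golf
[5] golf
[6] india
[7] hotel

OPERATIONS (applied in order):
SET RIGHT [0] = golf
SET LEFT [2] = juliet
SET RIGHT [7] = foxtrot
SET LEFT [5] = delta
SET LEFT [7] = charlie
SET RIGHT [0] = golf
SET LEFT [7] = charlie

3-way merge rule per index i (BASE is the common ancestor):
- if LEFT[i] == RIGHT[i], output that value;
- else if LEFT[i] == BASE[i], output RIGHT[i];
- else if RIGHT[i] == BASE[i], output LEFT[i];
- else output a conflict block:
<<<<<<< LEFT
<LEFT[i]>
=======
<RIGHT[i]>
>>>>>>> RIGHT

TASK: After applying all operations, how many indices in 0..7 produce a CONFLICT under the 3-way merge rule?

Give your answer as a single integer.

Answer: 1

Derivation:
Final LEFT:  [hotel, alpha, juliet, alpha, golf, delta, india, charlie]
Final RIGHT: [golf, alpha, foxtrot, alpha, golf, golf, india, foxtrot]
i=0: L=hotel=BASE, R=golf -> take RIGHT -> golf
i=1: L=alpha R=alpha -> agree -> alpha
i=2: L=juliet, R=foxtrot=BASE -> take LEFT -> juliet
i=3: L=alpha R=alpha -> agree -> alpha
i=4: L=golf R=golf -> agree -> golf
i=5: L=delta, R=golf=BASE -> take LEFT -> delta
i=6: L=india R=india -> agree -> india
i=7: BASE=hotel L=charlie R=foxtrot all differ -> CONFLICT
Conflict count: 1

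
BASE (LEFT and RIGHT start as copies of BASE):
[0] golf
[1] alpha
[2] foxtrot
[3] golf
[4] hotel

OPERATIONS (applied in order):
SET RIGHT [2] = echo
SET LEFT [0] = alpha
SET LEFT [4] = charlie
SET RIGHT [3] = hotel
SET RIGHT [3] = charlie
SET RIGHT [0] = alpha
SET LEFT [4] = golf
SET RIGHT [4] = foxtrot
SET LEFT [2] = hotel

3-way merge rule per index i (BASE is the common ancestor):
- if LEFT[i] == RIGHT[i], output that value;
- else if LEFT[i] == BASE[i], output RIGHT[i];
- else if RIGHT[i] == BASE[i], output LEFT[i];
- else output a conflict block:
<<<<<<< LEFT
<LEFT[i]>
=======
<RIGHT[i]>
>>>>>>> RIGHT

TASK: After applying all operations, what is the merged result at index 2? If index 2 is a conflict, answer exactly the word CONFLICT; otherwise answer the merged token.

Answer: CONFLICT

Derivation:
Final LEFT:  [alpha, alpha, hotel, golf, golf]
Final RIGHT: [alpha, alpha, echo, charlie, foxtrot]
i=0: L=alpha R=alpha -> agree -> alpha
i=1: L=alpha R=alpha -> agree -> alpha
i=2: BASE=foxtrot L=hotel R=echo all differ -> CONFLICT
i=3: L=golf=BASE, R=charlie -> take RIGHT -> charlie
i=4: BASE=hotel L=golf R=foxtrot all differ -> CONFLICT
Index 2 -> CONFLICT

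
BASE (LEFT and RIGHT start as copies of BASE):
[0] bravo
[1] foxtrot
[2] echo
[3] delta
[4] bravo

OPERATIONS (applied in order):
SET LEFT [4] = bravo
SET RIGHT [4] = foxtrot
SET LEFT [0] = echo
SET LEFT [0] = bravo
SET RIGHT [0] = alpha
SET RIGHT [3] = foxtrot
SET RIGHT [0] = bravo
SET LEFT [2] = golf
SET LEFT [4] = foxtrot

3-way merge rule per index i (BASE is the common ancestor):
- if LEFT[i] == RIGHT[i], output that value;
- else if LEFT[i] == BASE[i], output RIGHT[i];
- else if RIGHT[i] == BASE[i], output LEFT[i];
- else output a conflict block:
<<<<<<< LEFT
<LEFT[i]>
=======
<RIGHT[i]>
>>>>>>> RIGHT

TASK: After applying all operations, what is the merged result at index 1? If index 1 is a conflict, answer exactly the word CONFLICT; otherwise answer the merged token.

Answer: foxtrot

Derivation:
Final LEFT:  [bravo, foxtrot, golf, delta, foxtrot]
Final RIGHT: [bravo, foxtrot, echo, foxtrot, foxtrot]
i=0: L=bravo R=bravo -> agree -> bravo
i=1: L=foxtrot R=foxtrot -> agree -> foxtrot
i=2: L=golf, R=echo=BASE -> take LEFT -> golf
i=3: L=delta=BASE, R=foxtrot -> take RIGHT -> foxtrot
i=4: L=foxtrot R=foxtrot -> agree -> foxtrot
Index 1 -> foxtrot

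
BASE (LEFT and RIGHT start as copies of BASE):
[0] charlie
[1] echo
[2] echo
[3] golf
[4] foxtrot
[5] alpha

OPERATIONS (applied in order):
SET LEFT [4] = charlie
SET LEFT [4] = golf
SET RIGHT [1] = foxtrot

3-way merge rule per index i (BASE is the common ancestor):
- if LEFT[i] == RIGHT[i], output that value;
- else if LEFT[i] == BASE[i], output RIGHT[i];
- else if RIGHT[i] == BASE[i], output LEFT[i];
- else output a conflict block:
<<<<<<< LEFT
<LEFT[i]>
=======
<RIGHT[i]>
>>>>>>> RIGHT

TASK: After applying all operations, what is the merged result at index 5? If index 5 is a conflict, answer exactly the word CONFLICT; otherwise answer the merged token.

Answer: alpha

Derivation:
Final LEFT:  [charlie, echo, echo, golf, golf, alpha]
Final RIGHT: [charlie, foxtrot, echo, golf, foxtrot, alpha]
i=0: L=charlie R=charlie -> agree -> charlie
i=1: L=echo=BASE, R=foxtrot -> take RIGHT -> foxtrot
i=2: L=echo R=echo -> agree -> echo
i=3: L=golf R=golf -> agree -> golf
i=4: L=golf, R=foxtrot=BASE -> take LEFT -> golf
i=5: L=alpha R=alpha -> agree -> alpha
Index 5 -> alpha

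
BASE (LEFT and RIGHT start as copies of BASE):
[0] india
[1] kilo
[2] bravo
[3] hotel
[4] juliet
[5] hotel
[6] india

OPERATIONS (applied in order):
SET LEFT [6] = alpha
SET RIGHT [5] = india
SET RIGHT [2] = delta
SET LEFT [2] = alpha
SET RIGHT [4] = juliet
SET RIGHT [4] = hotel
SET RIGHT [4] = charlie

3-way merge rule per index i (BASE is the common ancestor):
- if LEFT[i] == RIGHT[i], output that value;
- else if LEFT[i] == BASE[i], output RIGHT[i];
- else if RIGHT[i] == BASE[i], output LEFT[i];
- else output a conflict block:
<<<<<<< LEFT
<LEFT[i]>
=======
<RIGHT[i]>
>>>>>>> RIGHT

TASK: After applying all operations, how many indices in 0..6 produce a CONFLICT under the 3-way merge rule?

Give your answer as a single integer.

Final LEFT:  [india, kilo, alpha, hotel, juliet, hotel, alpha]
Final RIGHT: [india, kilo, delta, hotel, charlie, india, india]
i=0: L=india R=india -> agree -> india
i=1: L=kilo R=kilo -> agree -> kilo
i=2: BASE=bravo L=alpha R=delta all differ -> CONFLICT
i=3: L=hotel R=hotel -> agree -> hotel
i=4: L=juliet=BASE, R=charlie -> take RIGHT -> charlie
i=5: L=hotel=BASE, R=india -> take RIGHT -> india
i=6: L=alpha, R=india=BASE -> take LEFT -> alpha
Conflict count: 1

Answer: 1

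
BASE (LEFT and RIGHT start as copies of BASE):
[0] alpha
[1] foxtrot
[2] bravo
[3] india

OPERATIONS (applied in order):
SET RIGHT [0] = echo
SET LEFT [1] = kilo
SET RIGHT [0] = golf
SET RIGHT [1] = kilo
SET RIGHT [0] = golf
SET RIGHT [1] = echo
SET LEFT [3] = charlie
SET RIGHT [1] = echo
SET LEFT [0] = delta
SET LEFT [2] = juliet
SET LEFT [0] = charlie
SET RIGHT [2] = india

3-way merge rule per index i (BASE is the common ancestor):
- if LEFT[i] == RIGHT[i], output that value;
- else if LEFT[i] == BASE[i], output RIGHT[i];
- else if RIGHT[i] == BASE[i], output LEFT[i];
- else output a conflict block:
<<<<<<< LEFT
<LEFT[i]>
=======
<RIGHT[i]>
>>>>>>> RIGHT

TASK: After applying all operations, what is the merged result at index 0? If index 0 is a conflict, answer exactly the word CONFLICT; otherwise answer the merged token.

Final LEFT:  [charlie, kilo, juliet, charlie]
Final RIGHT: [golf, echo, india, india]
i=0: BASE=alpha L=charlie R=golf all differ -> CONFLICT
i=1: BASE=foxtrot L=kilo R=echo all differ -> CONFLICT
i=2: BASE=bravo L=juliet R=india all differ -> CONFLICT
i=3: L=charlie, R=india=BASE -> take LEFT -> charlie
Index 0 -> CONFLICT

Answer: CONFLICT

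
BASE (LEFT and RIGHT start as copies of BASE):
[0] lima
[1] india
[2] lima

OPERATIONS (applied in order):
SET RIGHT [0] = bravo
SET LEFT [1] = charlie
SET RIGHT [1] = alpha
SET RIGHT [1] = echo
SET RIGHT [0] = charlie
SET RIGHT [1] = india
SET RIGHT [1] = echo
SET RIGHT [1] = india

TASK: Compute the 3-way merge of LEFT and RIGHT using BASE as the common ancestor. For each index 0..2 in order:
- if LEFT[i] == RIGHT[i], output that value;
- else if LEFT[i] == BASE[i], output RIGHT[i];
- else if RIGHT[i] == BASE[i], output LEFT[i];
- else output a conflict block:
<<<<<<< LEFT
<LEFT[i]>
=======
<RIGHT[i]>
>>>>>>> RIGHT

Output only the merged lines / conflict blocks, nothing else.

Final LEFT:  [lima, charlie, lima]
Final RIGHT: [charlie, india, lima]
i=0: L=lima=BASE, R=charlie -> take RIGHT -> charlie
i=1: L=charlie, R=india=BASE -> take LEFT -> charlie
i=2: L=lima R=lima -> agree -> lima

Answer: charlie
charlie
lima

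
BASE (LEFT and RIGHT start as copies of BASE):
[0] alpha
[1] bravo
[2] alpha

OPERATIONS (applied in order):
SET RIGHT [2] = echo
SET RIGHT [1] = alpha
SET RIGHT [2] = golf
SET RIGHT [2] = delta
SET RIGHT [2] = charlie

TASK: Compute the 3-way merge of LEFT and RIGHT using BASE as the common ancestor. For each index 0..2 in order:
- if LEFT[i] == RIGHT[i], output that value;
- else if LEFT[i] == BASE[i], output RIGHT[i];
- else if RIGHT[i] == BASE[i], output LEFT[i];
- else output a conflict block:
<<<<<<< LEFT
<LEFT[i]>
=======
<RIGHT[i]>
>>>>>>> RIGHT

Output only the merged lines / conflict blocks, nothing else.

Final LEFT:  [alpha, bravo, alpha]
Final RIGHT: [alpha, alpha, charlie]
i=0: L=alpha R=alpha -> agree -> alpha
i=1: L=bravo=BASE, R=alpha -> take RIGHT -> alpha
i=2: L=alpha=BASE, R=charlie -> take RIGHT -> charlie

Answer: alpha
alpha
charlie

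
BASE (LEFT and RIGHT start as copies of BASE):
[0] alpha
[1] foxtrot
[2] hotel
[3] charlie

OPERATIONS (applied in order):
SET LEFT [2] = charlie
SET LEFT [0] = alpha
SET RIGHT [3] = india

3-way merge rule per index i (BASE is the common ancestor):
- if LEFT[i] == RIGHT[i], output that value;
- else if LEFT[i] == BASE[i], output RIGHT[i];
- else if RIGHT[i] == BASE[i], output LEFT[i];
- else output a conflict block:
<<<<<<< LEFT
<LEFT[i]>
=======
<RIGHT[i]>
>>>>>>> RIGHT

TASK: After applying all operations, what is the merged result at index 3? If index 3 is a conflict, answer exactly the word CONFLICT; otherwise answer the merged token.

Final LEFT:  [alpha, foxtrot, charlie, charlie]
Final RIGHT: [alpha, foxtrot, hotel, india]
i=0: L=alpha R=alpha -> agree -> alpha
i=1: L=foxtrot R=foxtrot -> agree -> foxtrot
i=2: L=charlie, R=hotel=BASE -> take LEFT -> charlie
i=3: L=charlie=BASE, R=india -> take RIGHT -> india
Index 3 -> india

Answer: india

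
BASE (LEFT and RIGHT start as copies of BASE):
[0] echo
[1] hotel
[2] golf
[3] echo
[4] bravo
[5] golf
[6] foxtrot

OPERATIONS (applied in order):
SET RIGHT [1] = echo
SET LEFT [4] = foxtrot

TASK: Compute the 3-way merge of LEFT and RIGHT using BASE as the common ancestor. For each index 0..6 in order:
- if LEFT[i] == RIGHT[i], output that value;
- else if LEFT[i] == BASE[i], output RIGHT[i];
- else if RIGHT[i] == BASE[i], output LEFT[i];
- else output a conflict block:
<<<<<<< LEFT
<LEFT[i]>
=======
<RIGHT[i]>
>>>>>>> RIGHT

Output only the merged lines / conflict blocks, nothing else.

Final LEFT:  [echo, hotel, golf, echo, foxtrot, golf, foxtrot]
Final RIGHT: [echo, echo, golf, echo, bravo, golf, foxtrot]
i=0: L=echo R=echo -> agree -> echo
i=1: L=hotel=BASE, R=echo -> take RIGHT -> echo
i=2: L=golf R=golf -> agree -> golf
i=3: L=echo R=echo -> agree -> echo
i=4: L=foxtrot, R=bravo=BASE -> take LEFT -> foxtrot
i=5: L=golf R=golf -> agree -> golf
i=6: L=foxtrot R=foxtrot -> agree -> foxtrot

Answer: echo
echo
golf
echo
foxtrot
golf
foxtrot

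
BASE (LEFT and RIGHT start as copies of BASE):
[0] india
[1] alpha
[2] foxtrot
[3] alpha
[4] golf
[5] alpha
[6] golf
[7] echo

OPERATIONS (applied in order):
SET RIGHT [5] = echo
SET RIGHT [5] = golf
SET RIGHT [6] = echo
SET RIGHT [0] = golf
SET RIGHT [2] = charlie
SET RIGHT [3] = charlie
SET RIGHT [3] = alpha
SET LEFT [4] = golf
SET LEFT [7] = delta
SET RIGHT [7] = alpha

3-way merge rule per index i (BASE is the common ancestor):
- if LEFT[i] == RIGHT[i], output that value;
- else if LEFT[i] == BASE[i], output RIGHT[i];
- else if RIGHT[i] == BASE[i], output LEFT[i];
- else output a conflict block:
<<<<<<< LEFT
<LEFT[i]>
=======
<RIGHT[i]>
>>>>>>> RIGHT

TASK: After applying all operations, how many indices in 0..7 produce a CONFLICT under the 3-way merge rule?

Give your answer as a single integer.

Answer: 1

Derivation:
Final LEFT:  [india, alpha, foxtrot, alpha, golf, alpha, golf, delta]
Final RIGHT: [golf, alpha, charlie, alpha, golf, golf, echo, alpha]
i=0: L=india=BASE, R=golf -> take RIGHT -> golf
i=1: L=alpha R=alpha -> agree -> alpha
i=2: L=foxtrot=BASE, R=charlie -> take RIGHT -> charlie
i=3: L=alpha R=alpha -> agree -> alpha
i=4: L=golf R=golf -> agree -> golf
i=5: L=alpha=BASE, R=golf -> take RIGHT -> golf
i=6: L=golf=BASE, R=echo -> take RIGHT -> echo
i=7: BASE=echo L=delta R=alpha all differ -> CONFLICT
Conflict count: 1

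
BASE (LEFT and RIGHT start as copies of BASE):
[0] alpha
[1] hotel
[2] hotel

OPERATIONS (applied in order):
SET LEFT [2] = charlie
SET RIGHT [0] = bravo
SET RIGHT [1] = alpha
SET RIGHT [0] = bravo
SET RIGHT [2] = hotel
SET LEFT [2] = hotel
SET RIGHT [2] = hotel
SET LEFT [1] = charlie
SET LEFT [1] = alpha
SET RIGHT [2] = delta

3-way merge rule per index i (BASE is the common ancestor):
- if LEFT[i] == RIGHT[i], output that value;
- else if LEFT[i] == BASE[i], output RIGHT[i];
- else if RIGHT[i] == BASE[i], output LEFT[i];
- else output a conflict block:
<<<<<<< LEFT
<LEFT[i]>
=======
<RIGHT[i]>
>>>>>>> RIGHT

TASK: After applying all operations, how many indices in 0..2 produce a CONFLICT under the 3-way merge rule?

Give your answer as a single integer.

Final LEFT:  [alpha, alpha, hotel]
Final RIGHT: [bravo, alpha, delta]
i=0: L=alpha=BASE, R=bravo -> take RIGHT -> bravo
i=1: L=alpha R=alpha -> agree -> alpha
i=2: L=hotel=BASE, R=delta -> take RIGHT -> delta
Conflict count: 0

Answer: 0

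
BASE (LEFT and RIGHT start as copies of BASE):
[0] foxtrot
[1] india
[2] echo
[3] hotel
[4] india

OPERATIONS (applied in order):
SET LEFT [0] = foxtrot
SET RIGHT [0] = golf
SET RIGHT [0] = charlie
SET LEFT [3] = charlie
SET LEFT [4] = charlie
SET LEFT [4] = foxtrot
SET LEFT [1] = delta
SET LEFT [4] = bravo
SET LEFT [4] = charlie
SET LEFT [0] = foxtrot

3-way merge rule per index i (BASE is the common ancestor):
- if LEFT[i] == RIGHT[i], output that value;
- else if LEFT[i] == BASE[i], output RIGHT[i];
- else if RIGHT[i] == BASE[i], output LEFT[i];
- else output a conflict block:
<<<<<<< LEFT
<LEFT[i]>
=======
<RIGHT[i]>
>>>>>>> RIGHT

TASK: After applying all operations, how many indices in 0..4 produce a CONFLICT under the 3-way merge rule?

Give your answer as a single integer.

Answer: 0

Derivation:
Final LEFT:  [foxtrot, delta, echo, charlie, charlie]
Final RIGHT: [charlie, india, echo, hotel, india]
i=0: L=foxtrot=BASE, R=charlie -> take RIGHT -> charlie
i=1: L=delta, R=india=BASE -> take LEFT -> delta
i=2: L=echo R=echo -> agree -> echo
i=3: L=charlie, R=hotel=BASE -> take LEFT -> charlie
i=4: L=charlie, R=india=BASE -> take LEFT -> charlie
Conflict count: 0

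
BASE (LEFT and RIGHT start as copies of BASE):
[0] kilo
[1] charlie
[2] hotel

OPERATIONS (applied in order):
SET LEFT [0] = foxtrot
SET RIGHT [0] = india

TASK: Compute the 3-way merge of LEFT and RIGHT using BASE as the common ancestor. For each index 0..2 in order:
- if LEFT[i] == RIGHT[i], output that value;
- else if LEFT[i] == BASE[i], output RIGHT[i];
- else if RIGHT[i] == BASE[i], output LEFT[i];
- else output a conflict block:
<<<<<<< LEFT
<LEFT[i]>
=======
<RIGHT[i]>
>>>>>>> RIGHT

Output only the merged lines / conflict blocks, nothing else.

Final LEFT:  [foxtrot, charlie, hotel]
Final RIGHT: [india, charlie, hotel]
i=0: BASE=kilo L=foxtrot R=india all differ -> CONFLICT
i=1: L=charlie R=charlie -> agree -> charlie
i=2: L=hotel R=hotel -> agree -> hotel

Answer: <<<<<<< LEFT
foxtrot
=======
india
>>>>>>> RIGHT
charlie
hotel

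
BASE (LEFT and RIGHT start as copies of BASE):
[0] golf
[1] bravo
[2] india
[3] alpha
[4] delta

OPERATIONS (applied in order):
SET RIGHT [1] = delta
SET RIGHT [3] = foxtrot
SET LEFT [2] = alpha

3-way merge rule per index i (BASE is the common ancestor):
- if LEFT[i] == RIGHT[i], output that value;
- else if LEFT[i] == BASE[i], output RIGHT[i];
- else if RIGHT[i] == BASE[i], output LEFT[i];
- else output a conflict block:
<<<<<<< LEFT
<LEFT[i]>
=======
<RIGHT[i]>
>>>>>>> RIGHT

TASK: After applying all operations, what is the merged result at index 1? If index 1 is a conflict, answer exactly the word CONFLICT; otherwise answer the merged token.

Answer: delta

Derivation:
Final LEFT:  [golf, bravo, alpha, alpha, delta]
Final RIGHT: [golf, delta, india, foxtrot, delta]
i=0: L=golf R=golf -> agree -> golf
i=1: L=bravo=BASE, R=delta -> take RIGHT -> delta
i=2: L=alpha, R=india=BASE -> take LEFT -> alpha
i=3: L=alpha=BASE, R=foxtrot -> take RIGHT -> foxtrot
i=4: L=delta R=delta -> agree -> delta
Index 1 -> delta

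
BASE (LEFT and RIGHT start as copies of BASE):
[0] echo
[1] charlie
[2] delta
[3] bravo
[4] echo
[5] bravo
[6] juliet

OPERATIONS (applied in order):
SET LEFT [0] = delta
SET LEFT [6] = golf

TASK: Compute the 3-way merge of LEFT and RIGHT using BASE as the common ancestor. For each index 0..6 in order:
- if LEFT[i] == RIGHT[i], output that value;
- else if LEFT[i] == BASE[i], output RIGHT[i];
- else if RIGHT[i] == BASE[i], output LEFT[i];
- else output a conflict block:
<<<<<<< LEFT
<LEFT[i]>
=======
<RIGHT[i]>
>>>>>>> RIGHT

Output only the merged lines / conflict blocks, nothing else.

Answer: delta
charlie
delta
bravo
echo
bravo
golf

Derivation:
Final LEFT:  [delta, charlie, delta, bravo, echo, bravo, golf]
Final RIGHT: [echo, charlie, delta, bravo, echo, bravo, juliet]
i=0: L=delta, R=echo=BASE -> take LEFT -> delta
i=1: L=charlie R=charlie -> agree -> charlie
i=2: L=delta R=delta -> agree -> delta
i=3: L=bravo R=bravo -> agree -> bravo
i=4: L=echo R=echo -> agree -> echo
i=5: L=bravo R=bravo -> agree -> bravo
i=6: L=golf, R=juliet=BASE -> take LEFT -> golf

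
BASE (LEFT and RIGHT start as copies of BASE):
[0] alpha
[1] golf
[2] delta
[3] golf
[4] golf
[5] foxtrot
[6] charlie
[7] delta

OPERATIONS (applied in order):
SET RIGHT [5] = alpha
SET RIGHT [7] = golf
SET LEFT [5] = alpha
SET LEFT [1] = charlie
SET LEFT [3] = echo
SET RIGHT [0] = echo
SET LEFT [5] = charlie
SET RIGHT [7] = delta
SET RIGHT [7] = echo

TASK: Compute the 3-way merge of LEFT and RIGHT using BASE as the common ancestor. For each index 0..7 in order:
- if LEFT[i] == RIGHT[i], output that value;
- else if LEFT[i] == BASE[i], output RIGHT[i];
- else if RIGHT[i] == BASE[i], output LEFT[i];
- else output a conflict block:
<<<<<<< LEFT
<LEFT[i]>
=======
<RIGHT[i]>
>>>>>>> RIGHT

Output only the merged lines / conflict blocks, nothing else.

Answer: echo
charlie
delta
echo
golf
<<<<<<< LEFT
charlie
=======
alpha
>>>>>>> RIGHT
charlie
echo

Derivation:
Final LEFT:  [alpha, charlie, delta, echo, golf, charlie, charlie, delta]
Final RIGHT: [echo, golf, delta, golf, golf, alpha, charlie, echo]
i=0: L=alpha=BASE, R=echo -> take RIGHT -> echo
i=1: L=charlie, R=golf=BASE -> take LEFT -> charlie
i=2: L=delta R=delta -> agree -> delta
i=3: L=echo, R=golf=BASE -> take LEFT -> echo
i=4: L=golf R=golf -> agree -> golf
i=5: BASE=foxtrot L=charlie R=alpha all differ -> CONFLICT
i=6: L=charlie R=charlie -> agree -> charlie
i=7: L=delta=BASE, R=echo -> take RIGHT -> echo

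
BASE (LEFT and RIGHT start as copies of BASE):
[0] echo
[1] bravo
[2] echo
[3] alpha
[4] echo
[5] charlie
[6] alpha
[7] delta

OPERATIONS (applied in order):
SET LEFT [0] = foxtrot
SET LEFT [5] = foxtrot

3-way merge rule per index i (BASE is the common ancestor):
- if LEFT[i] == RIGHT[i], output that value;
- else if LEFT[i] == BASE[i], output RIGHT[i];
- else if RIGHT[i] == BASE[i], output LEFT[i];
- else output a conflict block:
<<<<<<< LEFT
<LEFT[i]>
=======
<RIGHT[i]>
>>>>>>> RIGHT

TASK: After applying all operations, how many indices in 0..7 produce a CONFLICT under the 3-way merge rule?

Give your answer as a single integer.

Answer: 0

Derivation:
Final LEFT:  [foxtrot, bravo, echo, alpha, echo, foxtrot, alpha, delta]
Final RIGHT: [echo, bravo, echo, alpha, echo, charlie, alpha, delta]
i=0: L=foxtrot, R=echo=BASE -> take LEFT -> foxtrot
i=1: L=bravo R=bravo -> agree -> bravo
i=2: L=echo R=echo -> agree -> echo
i=3: L=alpha R=alpha -> agree -> alpha
i=4: L=echo R=echo -> agree -> echo
i=5: L=foxtrot, R=charlie=BASE -> take LEFT -> foxtrot
i=6: L=alpha R=alpha -> agree -> alpha
i=7: L=delta R=delta -> agree -> delta
Conflict count: 0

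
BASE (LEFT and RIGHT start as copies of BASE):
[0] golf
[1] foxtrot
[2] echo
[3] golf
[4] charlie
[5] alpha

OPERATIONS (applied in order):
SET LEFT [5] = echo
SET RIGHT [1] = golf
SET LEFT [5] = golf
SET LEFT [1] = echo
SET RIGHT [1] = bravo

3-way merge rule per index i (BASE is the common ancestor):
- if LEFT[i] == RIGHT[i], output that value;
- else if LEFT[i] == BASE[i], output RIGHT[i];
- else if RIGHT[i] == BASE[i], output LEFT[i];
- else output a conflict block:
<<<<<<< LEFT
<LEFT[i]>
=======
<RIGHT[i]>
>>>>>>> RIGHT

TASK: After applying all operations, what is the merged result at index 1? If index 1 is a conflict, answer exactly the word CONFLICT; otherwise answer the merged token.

Final LEFT:  [golf, echo, echo, golf, charlie, golf]
Final RIGHT: [golf, bravo, echo, golf, charlie, alpha]
i=0: L=golf R=golf -> agree -> golf
i=1: BASE=foxtrot L=echo R=bravo all differ -> CONFLICT
i=2: L=echo R=echo -> agree -> echo
i=3: L=golf R=golf -> agree -> golf
i=4: L=charlie R=charlie -> agree -> charlie
i=5: L=golf, R=alpha=BASE -> take LEFT -> golf
Index 1 -> CONFLICT

Answer: CONFLICT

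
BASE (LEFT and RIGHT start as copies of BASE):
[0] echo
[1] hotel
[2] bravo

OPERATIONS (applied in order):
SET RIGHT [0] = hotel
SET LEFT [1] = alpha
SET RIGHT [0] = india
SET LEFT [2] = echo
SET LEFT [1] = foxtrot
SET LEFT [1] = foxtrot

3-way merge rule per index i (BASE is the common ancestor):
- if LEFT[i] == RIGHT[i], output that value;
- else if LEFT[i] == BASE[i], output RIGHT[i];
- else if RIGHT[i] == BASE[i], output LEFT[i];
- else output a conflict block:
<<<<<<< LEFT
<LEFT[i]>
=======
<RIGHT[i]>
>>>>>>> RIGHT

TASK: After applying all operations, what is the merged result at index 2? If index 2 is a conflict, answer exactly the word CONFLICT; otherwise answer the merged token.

Final LEFT:  [echo, foxtrot, echo]
Final RIGHT: [india, hotel, bravo]
i=0: L=echo=BASE, R=india -> take RIGHT -> india
i=1: L=foxtrot, R=hotel=BASE -> take LEFT -> foxtrot
i=2: L=echo, R=bravo=BASE -> take LEFT -> echo
Index 2 -> echo

Answer: echo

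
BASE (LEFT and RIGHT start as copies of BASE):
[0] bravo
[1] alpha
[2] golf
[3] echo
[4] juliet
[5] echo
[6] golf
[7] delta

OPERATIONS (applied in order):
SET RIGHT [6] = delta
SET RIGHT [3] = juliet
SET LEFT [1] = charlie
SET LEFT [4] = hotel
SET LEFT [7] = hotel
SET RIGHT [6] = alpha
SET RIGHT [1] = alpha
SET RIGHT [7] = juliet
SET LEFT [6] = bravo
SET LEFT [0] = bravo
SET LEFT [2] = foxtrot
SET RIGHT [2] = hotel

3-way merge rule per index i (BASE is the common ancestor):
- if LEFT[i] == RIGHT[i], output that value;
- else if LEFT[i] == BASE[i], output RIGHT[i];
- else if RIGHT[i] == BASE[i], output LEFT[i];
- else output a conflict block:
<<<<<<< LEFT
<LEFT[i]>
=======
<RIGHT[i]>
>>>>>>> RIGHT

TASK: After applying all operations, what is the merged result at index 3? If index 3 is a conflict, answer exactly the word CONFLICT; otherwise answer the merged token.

Final LEFT:  [bravo, charlie, foxtrot, echo, hotel, echo, bravo, hotel]
Final RIGHT: [bravo, alpha, hotel, juliet, juliet, echo, alpha, juliet]
i=0: L=bravo R=bravo -> agree -> bravo
i=1: L=charlie, R=alpha=BASE -> take LEFT -> charlie
i=2: BASE=golf L=foxtrot R=hotel all differ -> CONFLICT
i=3: L=echo=BASE, R=juliet -> take RIGHT -> juliet
i=4: L=hotel, R=juliet=BASE -> take LEFT -> hotel
i=5: L=echo R=echo -> agree -> echo
i=6: BASE=golf L=bravo R=alpha all differ -> CONFLICT
i=7: BASE=delta L=hotel R=juliet all differ -> CONFLICT
Index 3 -> juliet

Answer: juliet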